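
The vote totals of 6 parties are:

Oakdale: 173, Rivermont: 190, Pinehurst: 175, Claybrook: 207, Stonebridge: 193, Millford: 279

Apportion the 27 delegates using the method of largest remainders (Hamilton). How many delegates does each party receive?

Oakdale 4, Rivermont 4, Pinehurst 4, Claybrook 5, Stonebridge 4, Millford 6

Standard divisor: 1217 ÷ 27 ≈ 45.074.
Standard quotas: Oakdale 3.838, Rivermont 4.215, Pinehurst 3.882, Claybrook 4.592, Stonebridge 4.282, Millford 6.190.
Lower quotas: Oakdale 3, Rivermont 4, Pinehurst 3, Claybrook 4, Stonebridge 4, Millford 6 (sum 24, leaving 3 seats).
Remainders in descending order: Pinehurst 0.882, Oakdale 0.838, Claybrook 0.592, Stonebridge 0.282, Rivermont 0.215, Millford 0.190.
Largest remainders: Pinehurst, Oakdale, Claybrook receive the extra seats.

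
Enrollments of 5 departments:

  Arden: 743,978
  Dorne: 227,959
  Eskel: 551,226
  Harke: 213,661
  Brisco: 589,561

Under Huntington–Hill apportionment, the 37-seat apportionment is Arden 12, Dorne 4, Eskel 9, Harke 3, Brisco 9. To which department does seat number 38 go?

Priority for the next seat is population ÷ (√(s·(s+1))).
Priorities: Arden 59565.912, Dorne 50973.182, Eskel 58104.322, Harke 61678.618, Brisco 62145.186.
Highest priority: Brisco.

Brisco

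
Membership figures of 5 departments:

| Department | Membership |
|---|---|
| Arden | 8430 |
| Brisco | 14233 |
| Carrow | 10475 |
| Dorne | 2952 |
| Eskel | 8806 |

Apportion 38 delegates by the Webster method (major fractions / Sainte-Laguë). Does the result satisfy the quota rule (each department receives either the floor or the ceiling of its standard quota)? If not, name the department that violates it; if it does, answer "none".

Standard quotas: Arden 7.135, Brisco 12.047, Carrow 8.866, Dorne 2.499, Eskel 7.453.
Webster allocation: Arden 7, Brisco 12, Carrow 9, Dorne 3, Eskel 7.
Every allocation lies between the lower and upper quota.

none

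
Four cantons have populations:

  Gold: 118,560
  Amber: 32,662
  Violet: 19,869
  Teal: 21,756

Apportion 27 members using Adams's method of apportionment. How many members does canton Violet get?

Standard divisor 192847/27 ≈ 7142.481; standard quotas: Gold 16.599, Amber 4.573, Violet 2.782, Teal 3.046.
Rounding up gives 17, 5, 3, 4 = 29 seats, so the divisor must be adjusted.
With modified divisor 7700: modified quotas Gold 15.397, Amber 4.242, Violet 2.580, Teal 2.825.
Rounding up: Gold 16, Amber 5, Violet 3, Teal 3 (total 27).
Violet receives 3.

3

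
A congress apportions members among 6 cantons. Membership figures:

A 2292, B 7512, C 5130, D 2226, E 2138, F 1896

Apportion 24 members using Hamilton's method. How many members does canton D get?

3

Total 21194; standard divisor 21194/24 ≈ 883.083.
Standard quotas: A 2.5955, B 8.5066, C 5.8092, D 2.5207, E 2.4211, F 2.1470.
Lower quotas: A 2, B 8, C 5, D 2, E 2, F 2 (sum 21, leaving 3 seats).
Remainders in descending order: C 0.8092, A 0.5955, D 0.5207, B 0.5066, E 0.4211, F 0.1470.
The surplus seats go to C, A, D.
D receives 3.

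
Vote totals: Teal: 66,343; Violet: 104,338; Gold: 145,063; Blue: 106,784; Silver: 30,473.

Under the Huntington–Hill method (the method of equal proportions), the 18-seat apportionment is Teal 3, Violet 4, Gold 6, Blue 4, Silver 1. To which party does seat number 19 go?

Blue

Priority for the next seat is population ÷ (√(s·(s+1))).
Priorities: Teal 19151.574, Violet 23330.686, Gold 22383.707, Blue 23877.628, Silver 21547.665.
Highest priority: Blue.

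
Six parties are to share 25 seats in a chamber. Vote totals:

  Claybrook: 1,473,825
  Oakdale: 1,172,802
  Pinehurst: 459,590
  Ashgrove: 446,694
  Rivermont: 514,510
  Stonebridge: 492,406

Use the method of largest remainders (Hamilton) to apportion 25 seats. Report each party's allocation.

The standard divisor is 4559827/25 ≈ 182393.08.
Standard quotas: Claybrook 8.0805, Oakdale 6.4301, Pinehurst 2.5198, Ashgrove 2.4491, Rivermont 2.8209, Stonebridge 2.6997.
Lower quotas: Claybrook 8, Oakdale 6, Pinehurst 2, Ashgrove 2, Rivermont 2, Stonebridge 2 (sum 22, leaving 3 seats).
Remainders in descending order: Rivermont 0.8209, Stonebridge 0.6997, Pinehurst 0.5198, Ashgrove 0.4491, Oakdale 0.4301, Claybrook 0.0805.
Largest remainders: Rivermont, Stonebridge, Pinehurst receive the extra seats.

Claybrook=8; Oakdale=6; Pinehurst=3; Ashgrove=2; Rivermont=3; Stonebridge=3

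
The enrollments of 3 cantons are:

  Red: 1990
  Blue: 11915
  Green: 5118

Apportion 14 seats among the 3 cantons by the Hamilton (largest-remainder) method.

Total 19023; standard divisor 19023/14 ≈ 1358.786.
Standard quotas: Red 1.4645, Blue 8.7689, Green 3.7666.
Lower quotas: Red 1, Blue 8, Green 3 (sum 12, leaving 2 seats).
Remainders in descending order: Blue 0.7689, Green 0.7666, Red 0.4645.
The surplus seats go to Blue, Green.

Red 1; Blue 9; Green 4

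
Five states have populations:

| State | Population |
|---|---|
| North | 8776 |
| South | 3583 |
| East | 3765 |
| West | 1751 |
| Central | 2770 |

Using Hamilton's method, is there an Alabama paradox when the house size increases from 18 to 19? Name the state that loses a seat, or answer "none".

At 18 seats: North 8, South 3, East 3, West 2, Central 2.
At 19 seats: North 8, South 3, East 3, West 2, Central 3.
No state's allocation decreased.

none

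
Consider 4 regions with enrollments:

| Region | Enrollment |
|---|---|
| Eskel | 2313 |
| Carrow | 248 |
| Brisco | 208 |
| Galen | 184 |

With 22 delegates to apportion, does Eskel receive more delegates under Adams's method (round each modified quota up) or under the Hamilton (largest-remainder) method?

Adams: Eskel 16, Carrow 2, Brisco 2, Galen 2.
Hamilton: Eskel 17, Carrow 2, Brisco 2, Galen 1.
Eskel gets 16 under Adams and 17 under Hamilton.

Hamilton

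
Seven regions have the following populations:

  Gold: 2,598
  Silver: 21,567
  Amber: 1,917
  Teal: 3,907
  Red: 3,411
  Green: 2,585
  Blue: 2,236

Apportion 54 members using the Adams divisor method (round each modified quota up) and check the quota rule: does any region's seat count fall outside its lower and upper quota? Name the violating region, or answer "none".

Standard quotas: Gold 3.671, Silver 30.471, Amber 2.708, Teal 5.520, Red 4.819, Green 3.652, Blue 3.159.
Adams allocation: Gold 4, Silver 29, Amber 3, Teal 6, Red 5, Green 4, Blue 3.
Silver has quota 30.471 (lower 30, upper 31) but receives 29 — outside the quota interval.

Silver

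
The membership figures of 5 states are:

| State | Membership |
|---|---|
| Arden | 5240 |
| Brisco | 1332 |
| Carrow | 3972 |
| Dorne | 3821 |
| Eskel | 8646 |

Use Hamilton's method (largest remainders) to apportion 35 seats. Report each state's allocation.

Arden: 8; Brisco: 2; Carrow: 6; Dorne: 6; Eskel: 13

Total 23011; standard divisor 23011/35 ≈ 657.457.
Standard quotas: Arden 7.9701, Brisco 2.0260, Carrow 6.0415, Dorne 5.8118, Eskel 13.1507.
Lower quotas: Arden 7, Brisco 2, Carrow 6, Dorne 5, Eskel 13 (sum 33, leaving 2 seats).
Remainders in descending order: Arden 0.9701, Dorne 0.8118, Eskel 0.1507, Carrow 0.0415, Brisco 0.0260.
Largest remainders: Arden, Dorne receive the extra seats.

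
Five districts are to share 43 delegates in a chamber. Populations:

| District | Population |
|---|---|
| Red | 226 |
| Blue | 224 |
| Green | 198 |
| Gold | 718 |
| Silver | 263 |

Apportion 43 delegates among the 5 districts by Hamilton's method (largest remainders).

Standard divisor: 1629 ÷ 43 ≈ 37.884.
Standard quotas: Red 5.966, Blue 5.913, Green 5.227, Gold 18.953, Silver 6.942.
Lower quotas: Red 5, Blue 5, Green 5, Gold 18, Silver 6 (sum 39, leaving 4 seats).
Remainders in descending order: Red 0.966, Gold 0.953, Silver 0.942, Blue 0.913, Green 0.227.
Largest remainders: Red, Gold, Silver, Blue receive the extra seats.

Red 6; Blue 6; Green 5; Gold 19; Silver 7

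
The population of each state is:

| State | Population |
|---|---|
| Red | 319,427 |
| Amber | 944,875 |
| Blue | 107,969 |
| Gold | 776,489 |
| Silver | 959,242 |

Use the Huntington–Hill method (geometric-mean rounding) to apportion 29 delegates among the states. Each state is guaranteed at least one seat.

With divisor 107559: modified quotas Red 2.970, Amber 8.785, Blue 1.004, Gold 7.219, Silver 8.918.
Geometric-mean thresholds: Red √(2·3)=2.449, Amber √(8·9)=8.485, Blue √(1·2)=1.414, Gold √(7·8)=7.483, Silver √(8·9)=8.485.
Each quota rounded against its threshold gives Red 3, Amber 9, Blue 1, Gold 7, Silver 9 (total 29).

Red: 3; Amber: 9; Blue: 1; Gold: 7; Silver: 9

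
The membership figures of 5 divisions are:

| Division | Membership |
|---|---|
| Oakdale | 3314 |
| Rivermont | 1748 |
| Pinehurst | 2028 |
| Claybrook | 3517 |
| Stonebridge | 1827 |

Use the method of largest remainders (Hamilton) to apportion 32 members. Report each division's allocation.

Oakdale=9, Rivermont=4, Pinehurst=5, Claybrook=9, Stonebridge=5

The standard divisor is 12434/32 ≈ 388.562.
Standard quotas: Oakdale 8.529, Rivermont 4.499, Pinehurst 5.219, Claybrook 9.051, Stonebridge 4.702.
Lower quotas: Oakdale 8, Rivermont 4, Pinehurst 5, Claybrook 9, Stonebridge 4 (sum 30, leaving 2 seats).
Remainders in descending order: Stonebridge 0.702, Oakdale 0.529, Rivermont 0.499, Pinehurst 0.219, Claybrook 0.051.
Largest remainders: Stonebridge, Oakdale receive the extra seats.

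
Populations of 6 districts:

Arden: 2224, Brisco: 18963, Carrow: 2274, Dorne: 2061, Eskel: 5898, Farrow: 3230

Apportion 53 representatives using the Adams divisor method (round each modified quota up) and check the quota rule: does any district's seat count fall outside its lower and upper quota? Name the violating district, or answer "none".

Brisco

Standard quotas: Arden 3.402, Brisco 29.005, Carrow 3.478, Dorne 3.152, Eskel 9.021, Farrow 4.941.
Adams allocation: Arden 4, Brisco 28, Carrow 4, Dorne 3, Eskel 9, Farrow 5.
Brisco has quota 29.005 (lower 29, upper 30) but receives 28 — outside the quota interval.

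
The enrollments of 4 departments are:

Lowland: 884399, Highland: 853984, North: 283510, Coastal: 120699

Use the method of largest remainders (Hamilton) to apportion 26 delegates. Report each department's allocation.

The standard divisor is 2142592/26 ≈ 82407.385.
Standard quotas: Lowland 10.7320, Highland 10.3630, North 3.4403, Coastal 1.4647.
Lower quotas: Lowland 10, Highland 10, North 3, Coastal 1 (sum 24, leaving 2 seats).
Remainders in descending order: Lowland 0.7320, Coastal 0.4647, North 0.4403, Highland 0.3630.
The surplus seats go to Lowland, Coastal.

Lowland=11, Highland=10, North=3, Coastal=2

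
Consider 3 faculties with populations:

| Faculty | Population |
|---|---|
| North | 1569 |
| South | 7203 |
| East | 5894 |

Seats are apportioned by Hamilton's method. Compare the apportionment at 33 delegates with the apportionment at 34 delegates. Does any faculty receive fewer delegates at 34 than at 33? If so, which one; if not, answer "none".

At 33 seats: North 4, South 16, East 13.
At 34 seats: North 3, South 17, East 14.
North drops from 4 to 3.

North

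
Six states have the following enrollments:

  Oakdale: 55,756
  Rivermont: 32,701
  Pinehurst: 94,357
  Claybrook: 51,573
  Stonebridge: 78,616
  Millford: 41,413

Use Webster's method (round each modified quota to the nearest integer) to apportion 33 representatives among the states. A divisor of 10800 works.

With modified divisor 10800: modified quotas Oakdale 5.163, Rivermont 3.028, Pinehurst 8.737, Claybrook 4.775, Stonebridge 7.279, Millford 3.835.
Rounding to the nearest integer: Oakdale 5, Rivermont 3, Pinehurst 9, Claybrook 5, Stonebridge 7, Millford 4 (total 33).

Oakdale=5, Rivermont=3, Pinehurst=9, Claybrook=5, Stonebridge=7, Millford=4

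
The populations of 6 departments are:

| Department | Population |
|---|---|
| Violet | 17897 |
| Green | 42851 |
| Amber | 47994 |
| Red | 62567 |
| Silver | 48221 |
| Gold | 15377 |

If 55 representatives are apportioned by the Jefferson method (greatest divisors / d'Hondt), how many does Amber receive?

11

Standard divisor 234907/55 ≈ 4271.036; standard quotas: Violet 4.190, Green 10.033, Amber 11.237, Red 14.649, Silver 11.290, Gold 3.600.
Rounding down gives 4, 10, 11, 14, 11, 3 = 53 seats, so the divisor must be adjusted.
With modified divisor 4010: modified quotas Violet 4.463, Green 10.686, Amber 11.969, Red 15.603, Silver 12.025, Gold 3.835.
Rounding down: Violet 4, Green 10, Amber 11, Red 15, Silver 12, Gold 3 (total 55).
Amber receives 11.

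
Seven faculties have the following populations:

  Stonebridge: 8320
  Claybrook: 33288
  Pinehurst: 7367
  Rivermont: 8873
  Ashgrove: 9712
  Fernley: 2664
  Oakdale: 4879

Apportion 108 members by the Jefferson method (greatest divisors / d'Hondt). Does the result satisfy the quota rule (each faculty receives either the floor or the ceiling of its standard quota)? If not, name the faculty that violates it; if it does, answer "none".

Claybrook

Standard quotas: Stonebridge 11.964, Claybrook 47.869, Pinehurst 10.594, Rivermont 12.760, Ashgrove 13.966, Fernley 3.831, Oakdale 7.016.
Jefferson allocation: Stonebridge 12, Claybrook 49, Pinehurst 10, Rivermont 13, Ashgrove 14, Fernley 3, Oakdale 7.
Claybrook has quota 47.869 (lower 47, upper 48) but receives 49 — outside the quota interval.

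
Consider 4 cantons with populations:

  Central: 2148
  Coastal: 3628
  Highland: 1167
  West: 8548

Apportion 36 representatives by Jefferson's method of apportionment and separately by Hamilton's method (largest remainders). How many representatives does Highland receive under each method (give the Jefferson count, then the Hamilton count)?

Jefferson: Central 5, Coastal 8, Highland 2, West 21.
Hamilton: Central 5, Coastal 8, Highland 3, West 20.
Highland gets 2 under Jefferson and 3 under Hamilton.

2 and 3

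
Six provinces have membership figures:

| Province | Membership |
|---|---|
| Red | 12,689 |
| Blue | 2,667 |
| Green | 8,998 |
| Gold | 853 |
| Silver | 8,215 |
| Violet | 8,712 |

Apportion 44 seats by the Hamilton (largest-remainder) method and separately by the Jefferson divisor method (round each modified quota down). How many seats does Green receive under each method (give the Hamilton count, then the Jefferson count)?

Hamilton: Red 13, Blue 3, Green 9, Gold 1, Silver 9, Violet 9.
Jefferson: Red 14, Blue 2, Green 10, Gold 0, Silver 9, Violet 9.
Green gets 9 under Hamilton and 10 under Jefferson.

9 and 10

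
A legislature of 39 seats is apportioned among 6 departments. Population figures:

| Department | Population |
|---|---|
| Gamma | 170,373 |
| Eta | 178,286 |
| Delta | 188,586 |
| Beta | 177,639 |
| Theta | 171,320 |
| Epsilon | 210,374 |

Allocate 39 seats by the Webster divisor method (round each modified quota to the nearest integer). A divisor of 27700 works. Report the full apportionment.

Gamma 6; Eta 6; Delta 7; Beta 6; Theta 6; Epsilon 8

With modified divisor 27700: modified quotas Gamma 6.151, Eta 6.436, Delta 6.808, Beta 6.413, Theta 6.185, Epsilon 7.595.
Rounding to the nearest integer: Gamma 6, Eta 6, Delta 7, Beta 6, Theta 6, Epsilon 8 (total 39).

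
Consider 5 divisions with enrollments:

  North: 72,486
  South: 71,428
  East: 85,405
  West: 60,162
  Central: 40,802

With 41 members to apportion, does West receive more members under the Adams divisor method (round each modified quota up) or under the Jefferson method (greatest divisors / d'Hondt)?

Adams

Adams: North 9, South 9, East 10, West 8, Central 5.
Jefferson: North 9, South 9, East 11, West 7, Central 5.
West gets 8 under Adams and 7 under Jefferson.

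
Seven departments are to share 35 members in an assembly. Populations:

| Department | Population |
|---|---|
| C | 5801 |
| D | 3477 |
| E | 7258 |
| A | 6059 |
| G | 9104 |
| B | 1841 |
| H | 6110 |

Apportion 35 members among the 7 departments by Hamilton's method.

The standard divisor is 39650/35 ≈ 1132.857.
Standard quotas: C 5.1207, D 3.0692, E 6.4068, A 5.3484, G 8.0363, B 1.6251, H 5.3934.
Lower quotas: C 5, D 3, E 6, A 5, G 8, B 1, H 5 (sum 33, leaving 2 seats).
Remainders in descending order: B 0.6251, E 0.4068, H 0.3934, A 0.3484, C 0.1207, D 0.0692, G 0.0363.
Largest remainders: B, E receive the extra seats.

C 5; D 3; E 7; A 5; G 8; B 2; H 5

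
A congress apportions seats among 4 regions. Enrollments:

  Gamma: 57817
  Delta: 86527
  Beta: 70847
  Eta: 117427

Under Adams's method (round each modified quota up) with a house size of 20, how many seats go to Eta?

Standard divisor 332618/20 ≈ 16630.9; standard quotas: Gamma 3.476, Delta 5.203, Beta 4.260, Eta 7.061.
Rounding up gives 4, 6, 5, 8 = 23 seats, so the divisor must be adjusted.
With modified divisor 18500: modified quotas Gamma 3.125, Delta 4.677, Beta 3.830, Eta 6.347.
Rounding up: Gamma 4, Delta 5, Beta 4, Eta 7 (total 20).
Eta receives 7.

7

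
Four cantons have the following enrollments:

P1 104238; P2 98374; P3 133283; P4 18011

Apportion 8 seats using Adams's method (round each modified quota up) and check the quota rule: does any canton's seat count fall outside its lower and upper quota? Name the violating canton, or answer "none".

none

Standard quotas: P1 2.356, P2 2.224, P3 3.013, P4 0.407.
Adams allocation: P1 2, P2 2, P3 3, P4 1.
Every allocation lies between the lower and upper quota.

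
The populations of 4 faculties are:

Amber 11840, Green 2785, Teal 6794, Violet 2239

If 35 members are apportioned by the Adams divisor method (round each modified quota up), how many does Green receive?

4

Standard divisor 23658/35 ≈ 675.943; standard quotas: Amber 17.516, Green 4.120, Teal 10.051, Violet 3.312.
Rounding up gives 18, 5, 11, 4 = 38 seats, so the divisor must be adjusted.
With modified divisor 700: modified quotas Amber 16.914, Green 3.979, Teal 9.706, Violet 3.199.
Rounding up: Amber 17, Green 4, Teal 10, Violet 4 (total 35).
Green receives 4.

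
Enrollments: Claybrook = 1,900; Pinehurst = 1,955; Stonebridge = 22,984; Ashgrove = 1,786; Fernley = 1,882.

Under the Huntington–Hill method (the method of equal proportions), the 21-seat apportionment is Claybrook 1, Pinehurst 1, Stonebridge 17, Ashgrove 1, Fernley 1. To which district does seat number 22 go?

Pinehurst

Priority for the next seat is population ÷ (√(s·(s+1))).
Priorities: Claybrook 1343.503, Pinehurst 1382.394, Stonebridge 1313.908, Ashgrove 1262.893, Fernley 1330.775.
Highest priority: Pinehurst.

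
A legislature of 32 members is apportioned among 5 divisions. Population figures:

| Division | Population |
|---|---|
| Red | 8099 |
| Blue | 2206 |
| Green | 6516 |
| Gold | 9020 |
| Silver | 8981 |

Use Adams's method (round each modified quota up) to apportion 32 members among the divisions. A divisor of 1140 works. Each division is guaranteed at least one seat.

With modified divisor 1140: modified quotas Red 7.104, Blue 1.935, Green 5.716, Gold 7.912, Silver 7.878.
Rounding up: Red 8, Blue 2, Green 6, Gold 8, Silver 8 (total 32).

Red 8; Blue 2; Green 6; Gold 8; Silver 8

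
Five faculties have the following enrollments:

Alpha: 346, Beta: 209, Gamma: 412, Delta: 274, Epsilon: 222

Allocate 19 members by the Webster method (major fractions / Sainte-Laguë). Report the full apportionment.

Alpha=4, Beta=3, Gamma=5, Delta=4, Epsilon=3

Standard divisor 1463/19 ≈ 77; standard quotas: Alpha 4.494, Beta 2.714, Gamma 5.351, Delta 3.558, Epsilon 2.883.
Rounding to the nearest integer gives Alpha 4, Beta 3, Gamma 5, Delta 4, Epsilon 3 — total 19, matching the house size, so no adjustment is needed.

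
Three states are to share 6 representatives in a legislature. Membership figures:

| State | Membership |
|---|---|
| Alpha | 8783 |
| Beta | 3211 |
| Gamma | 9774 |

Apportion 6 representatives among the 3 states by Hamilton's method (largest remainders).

Standard divisor: 21768 ÷ 6 = 3628.
Standard quotas: Alpha 2.4209, Beta 0.8851, Gamma 2.6940.
Lower quotas: Alpha 2, Beta 0, Gamma 2 (sum 4, leaving 2 seats).
Remainders in descending order: Beta 0.8851, Gamma 0.6940, Alpha 0.4209.
Largest remainders: Beta, Gamma receive the extra seats.

Alpha: 2; Beta: 1; Gamma: 3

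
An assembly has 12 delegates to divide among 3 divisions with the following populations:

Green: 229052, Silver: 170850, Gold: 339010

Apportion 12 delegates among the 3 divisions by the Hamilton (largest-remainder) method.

Green 4; Silver 3; Gold 5

Standard divisor: 738912 ÷ 12 = 61576.
Standard quotas: Green 3.7198, Silver 2.7746, Gold 5.5056.
Lower quotas: Green 3, Silver 2, Gold 5 (sum 10, leaving 2 seats).
Remainders in descending order: Silver 0.7746, Green 0.7198, Gold 0.5056.
Largest remainders: Silver, Green receive the extra seats.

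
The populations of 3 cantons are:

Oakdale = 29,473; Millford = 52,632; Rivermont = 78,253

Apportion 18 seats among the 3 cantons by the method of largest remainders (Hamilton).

Oakdale=3; Millford=6; Rivermont=9

The standard divisor is 160358/18 ≈ 8908.778.
Standard quotas: Oakdale 3.3083, Millford 5.9079, Rivermont 8.7838.
Lower quotas: Oakdale 3, Millford 5, Rivermont 8 (sum 16, leaving 2 seats).
Remainders in descending order: Millford 0.9079, Rivermont 0.7838, Oakdale 0.3083.
Largest remainders: Millford, Rivermont receive the extra seats.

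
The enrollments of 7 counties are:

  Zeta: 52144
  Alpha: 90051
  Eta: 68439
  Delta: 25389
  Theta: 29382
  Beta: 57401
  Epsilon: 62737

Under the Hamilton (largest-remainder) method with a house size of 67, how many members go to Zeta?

The standard divisor is 385543/67 ≈ 5754.373.
Standard quotas: Zeta 9.0616, Alpha 15.6491, Eta 11.8934, Delta 4.4121, Theta 5.1060, Beta 9.9752, Epsilon 10.9025.
Lower quotas: Zeta 9, Alpha 15, Eta 11, Delta 4, Theta 5, Beta 9, Epsilon 10 (sum 63, leaving 4 seats).
Remainders in descending order: Beta 0.9752, Epsilon 0.9025, Eta 0.8934, Alpha 0.6491, Delta 0.4121, Theta 0.1060, Zeta 0.0616.
The surplus seats go to Beta, Epsilon, Eta, Alpha.
Zeta receives 9.

9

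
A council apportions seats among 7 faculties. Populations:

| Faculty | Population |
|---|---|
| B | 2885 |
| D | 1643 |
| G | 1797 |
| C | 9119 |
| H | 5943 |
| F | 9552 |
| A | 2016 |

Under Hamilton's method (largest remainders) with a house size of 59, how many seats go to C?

The standard divisor is 32955/59 ≈ 558.559.
Standard quotas: B 5.1651, D 2.9415, G 3.2172, C 16.3259, H 10.6399, F 17.1011, A 3.6093.
Lower quotas: B 5, D 2, G 3, C 16, H 10, F 17, A 3 (sum 56, leaving 3 seats).
Remainders in descending order: D 0.9415, H 0.6399, A 0.6093, C 0.3259, G 0.2172, B 0.1651, F 0.1011.
The surplus seats go to D, H, A.
C receives 16.

16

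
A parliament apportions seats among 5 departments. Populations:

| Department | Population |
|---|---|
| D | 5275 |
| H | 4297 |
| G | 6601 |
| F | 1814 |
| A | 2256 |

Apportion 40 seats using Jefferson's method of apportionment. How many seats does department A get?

4

Standard divisor 20243/40 ≈ 506.075; standard quotas: D 10.423, H 8.491, G 13.044, F 3.584, A 4.458.
Rounding down gives 10, 8, 13, 3, 4 = 38 seats, so the divisor must be adjusted.
With modified divisor 474: modified quotas D 11.129, H 9.065, G 13.926, F 3.827, A 4.759.
Rounding down: D 11, H 9, G 13, F 3, A 4 (total 40).
A receives 4.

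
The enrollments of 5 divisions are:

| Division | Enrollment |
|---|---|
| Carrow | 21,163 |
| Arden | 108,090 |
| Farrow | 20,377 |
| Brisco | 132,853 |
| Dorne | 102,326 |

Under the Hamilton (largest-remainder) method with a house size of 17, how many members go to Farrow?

The standard divisor is 384809/17 ≈ 22635.824.
Standard quotas: Carrow 0.9349, Arden 4.7752, Farrow 0.9002, Brisco 5.8691, Dorne 4.5205.
Lower quotas: Carrow 0, Arden 4, Farrow 0, Brisco 5, Dorne 4 (sum 13, leaving 4 seats).
Remainders in descending order: Carrow 0.9349, Farrow 0.9002, Brisco 0.8691, Arden 0.7752, Dorne 0.5205.
The surplus seats go to Carrow, Farrow, Brisco, Arden.
Farrow receives 1.

1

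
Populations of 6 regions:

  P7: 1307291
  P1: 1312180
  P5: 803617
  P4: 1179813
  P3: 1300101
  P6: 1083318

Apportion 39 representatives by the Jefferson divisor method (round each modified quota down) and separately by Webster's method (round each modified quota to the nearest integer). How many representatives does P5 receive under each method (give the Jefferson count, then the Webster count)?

4 and 5

Jefferson: P7 7, P1 8, P5 4, P4 7, P3 7, P6 6.
Webster: P7 7, P1 7, P5 5, P4 7, P3 7, P6 6.
P5 gets 4 under Jefferson and 5 under Webster.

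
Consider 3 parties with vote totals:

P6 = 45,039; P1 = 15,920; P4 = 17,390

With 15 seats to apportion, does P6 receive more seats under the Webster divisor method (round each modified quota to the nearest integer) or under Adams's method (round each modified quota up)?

Webster: P6 9, P1 3, P4 3.
Adams: P6 8, P1 3, P4 4.
P6 gets 9 under Webster and 8 under Adams.

Webster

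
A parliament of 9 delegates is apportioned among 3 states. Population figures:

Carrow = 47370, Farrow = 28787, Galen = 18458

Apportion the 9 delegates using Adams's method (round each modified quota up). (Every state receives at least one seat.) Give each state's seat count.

Standard divisor 94615/9 ≈ 10512.778; standard quotas: Carrow 4.506, Farrow 2.738, Galen 1.756.
Rounding up gives 5, 3, 2 = 10 seats, so the divisor must be adjusted.
With modified divisor 13100: modified quotas Carrow 3.616, Farrow 2.197, Galen 1.409.
Rounding up: Carrow 4, Farrow 3, Galen 2 (total 9).

Carrow: 4, Farrow: 3, Galen: 2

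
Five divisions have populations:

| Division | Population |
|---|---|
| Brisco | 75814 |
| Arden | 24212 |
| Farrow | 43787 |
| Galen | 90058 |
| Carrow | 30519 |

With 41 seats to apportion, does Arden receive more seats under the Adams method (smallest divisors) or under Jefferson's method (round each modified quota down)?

Adams

Adams: Brisco 11, Arden 4, Farrow 7, Galen 14, Carrow 5.
Jefferson: Brisco 12, Arden 3, Farrow 7, Galen 14, Carrow 5.
Arden gets 4 under Adams and 3 under Jefferson.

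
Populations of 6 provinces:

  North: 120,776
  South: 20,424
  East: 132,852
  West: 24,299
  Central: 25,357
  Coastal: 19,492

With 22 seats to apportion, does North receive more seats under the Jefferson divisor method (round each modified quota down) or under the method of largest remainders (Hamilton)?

Jefferson

Jefferson: North 9, South 1, East 9, West 1, Central 1, Coastal 1.
Hamilton: North 8, South 1, East 8, West 2, Central 2, Coastal 1.
North gets 9 under Jefferson and 8 under Hamilton.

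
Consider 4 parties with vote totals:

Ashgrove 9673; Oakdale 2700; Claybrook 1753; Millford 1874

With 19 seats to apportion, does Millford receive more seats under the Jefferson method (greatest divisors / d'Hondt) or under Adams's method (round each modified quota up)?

Jefferson: Ashgrove 12, Oakdale 3, Claybrook 2, Millford 2.
Adams: Ashgrove 11, Oakdale 3, Claybrook 2, Millford 3.
Millford gets 2 under Jefferson and 3 under Adams.

Adams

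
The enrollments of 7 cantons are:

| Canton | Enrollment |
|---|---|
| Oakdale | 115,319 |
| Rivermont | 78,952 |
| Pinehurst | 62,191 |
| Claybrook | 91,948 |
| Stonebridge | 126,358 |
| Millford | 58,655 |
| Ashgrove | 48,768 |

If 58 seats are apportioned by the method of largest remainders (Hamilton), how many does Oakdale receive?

11

Total 582191; standard divisor 582191/58 ≈ 10037.776.
Standard quotas: Oakdale 11.4885, Rivermont 7.8655, Pinehurst 6.1957, Claybrook 9.1602, Stonebridge 12.5882, Millford 5.8434, Ashgrove 4.8584.
Lower quotas: Oakdale 11, Rivermont 7, Pinehurst 6, Claybrook 9, Stonebridge 12, Millford 5, Ashgrove 4 (sum 54, leaving 4 seats).
Remainders in descending order: Rivermont 0.8655, Ashgrove 0.8584, Millford 0.8434, Stonebridge 0.5882, Oakdale 0.4885, Pinehurst 0.1957, Claybrook 0.1602.
The surplus seats go to Rivermont, Ashgrove, Millford, Stonebridge.
Oakdale receives 11.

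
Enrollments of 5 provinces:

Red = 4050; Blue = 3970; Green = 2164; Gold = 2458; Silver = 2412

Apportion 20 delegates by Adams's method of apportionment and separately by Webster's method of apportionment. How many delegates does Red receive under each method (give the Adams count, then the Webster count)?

Adams: Red 5, Blue 5, Green 3, Gold 4, Silver 3.
Webster: Red 6, Blue 5, Green 3, Gold 3, Silver 3.
Red gets 5 under Adams and 6 under Webster.

5 and 6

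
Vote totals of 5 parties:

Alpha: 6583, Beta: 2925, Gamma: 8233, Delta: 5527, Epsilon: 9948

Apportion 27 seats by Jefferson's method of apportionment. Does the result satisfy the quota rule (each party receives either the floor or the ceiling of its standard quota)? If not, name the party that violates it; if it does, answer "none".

none

Standard quotas: Alpha 5.351, Beta 2.378, Gamma 6.692, Delta 4.493, Epsilon 8.086.
Jefferson allocation: Alpha 5, Beta 2, Gamma 7, Delta 5, Epsilon 8.
Every allocation lies between the lower and upper quota.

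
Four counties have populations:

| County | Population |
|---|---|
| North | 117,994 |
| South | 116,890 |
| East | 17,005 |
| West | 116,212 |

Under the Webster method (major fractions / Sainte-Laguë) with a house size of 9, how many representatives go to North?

Standard divisor 368101/9 ≈ 40900.111; standard quotas: North 2.885, South 2.858, East 0.416, West 2.841.
Rounding to the nearest integer gives North 3, South 3, East 0, West 3 — total 9, matching the house size, so no adjustment is needed.
North receives 3.

3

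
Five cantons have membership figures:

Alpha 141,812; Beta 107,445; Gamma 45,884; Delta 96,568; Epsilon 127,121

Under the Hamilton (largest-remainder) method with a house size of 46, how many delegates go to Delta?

Standard divisor: 518830 ÷ 46 ≈ 11278.913.
Standard quotas: Alpha 12.5732, Beta 9.5262, Gamma 4.0681, Delta 8.5618, Epsilon 11.2707.
Lower quotas: Alpha 12, Beta 9, Gamma 4, Delta 8, Epsilon 11 (sum 44, leaving 2 seats).
Remainders in descending order: Alpha 0.5732, Delta 0.5618, Beta 0.5262, Epsilon 0.2707, Gamma 0.0681.
The surplus seats go to Alpha, Delta.
Delta receives 9.

9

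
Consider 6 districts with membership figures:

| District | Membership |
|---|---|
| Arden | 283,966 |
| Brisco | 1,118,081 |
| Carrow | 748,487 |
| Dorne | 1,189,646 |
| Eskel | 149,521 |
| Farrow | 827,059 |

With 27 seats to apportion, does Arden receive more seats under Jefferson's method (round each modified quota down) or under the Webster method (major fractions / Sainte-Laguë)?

Jefferson: Arden 1, Brisco 7, Carrow 5, Dorne 8, Eskel 1, Farrow 5.
Webster: Arden 2, Brisco 7, Carrow 5, Dorne 7, Eskel 1, Farrow 5.
Arden gets 1 under Jefferson and 2 under Webster.

Webster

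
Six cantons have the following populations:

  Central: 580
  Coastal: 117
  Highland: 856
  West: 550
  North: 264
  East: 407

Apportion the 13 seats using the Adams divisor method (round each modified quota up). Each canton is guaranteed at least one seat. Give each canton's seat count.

Central: 3, Coastal: 1, Highland: 4, West: 2, North: 1, East: 2

Standard divisor 2774/13 ≈ 213.385; standard quotas: Central 2.718, Coastal 0.548, Highland 4.012, West 2.578, North 1.237, East 1.907.
Rounding up gives 3, 1, 5, 3, 2, 2 = 16 seats, so the divisor must be adjusted.
With modified divisor 280: modified quotas Central 2.071, Coastal 0.418, Highland 3.057, West 1.964, North 0.943, East 1.454.
Rounding up: Central 3, Coastal 1, Highland 4, West 2, North 1, East 2 (total 13).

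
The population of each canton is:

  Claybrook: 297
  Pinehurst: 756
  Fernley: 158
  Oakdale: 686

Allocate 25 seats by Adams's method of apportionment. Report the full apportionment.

Claybrook=4, Pinehurst=10, Fernley=2, Oakdale=9

Standard divisor 1897/25 ≈ 75.88; standard quotas: Claybrook 3.914, Pinehurst 9.963, Fernley 2.082, Oakdale 9.041.
Rounding up gives 4, 10, 3, 10 = 27 seats, so the divisor must be adjusted.
With modified divisor 80: modified quotas Claybrook 3.712, Pinehurst 9.450, Fernley 1.975, Oakdale 8.575.
Rounding up: Claybrook 4, Pinehurst 10, Fernley 2, Oakdale 9 (total 25).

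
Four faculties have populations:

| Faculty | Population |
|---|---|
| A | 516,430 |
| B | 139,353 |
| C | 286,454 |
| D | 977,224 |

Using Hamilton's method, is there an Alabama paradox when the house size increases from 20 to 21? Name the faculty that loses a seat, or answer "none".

B

At 20 seats: A 5, B 2, C 3, D 10.
At 21 seats: A 6, B 1, C 3, D 11.
B drops from 2 to 1.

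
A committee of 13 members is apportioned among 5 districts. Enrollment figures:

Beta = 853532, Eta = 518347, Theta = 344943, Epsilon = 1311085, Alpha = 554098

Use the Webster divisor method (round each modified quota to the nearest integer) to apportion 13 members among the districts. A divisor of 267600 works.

Beta: 3, Eta: 2, Theta: 1, Epsilon: 5, Alpha: 2

With modified divisor 267600: modified quotas Beta 3.190, Eta 1.937, Theta 1.289, Epsilon 4.899, Alpha 2.071.
Rounding to the nearest integer: Beta 3, Eta 2, Theta 1, Epsilon 5, Alpha 2 (total 13).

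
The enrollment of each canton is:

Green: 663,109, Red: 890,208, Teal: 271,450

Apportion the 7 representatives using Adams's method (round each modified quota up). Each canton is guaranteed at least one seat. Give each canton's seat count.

Standard divisor 1824767/7 ≈ 260681; standard quotas: Green 2.544, Red 3.415, Teal 1.041.
Rounding up gives 3, 4, 2 = 9 seats, so the divisor must be adjusted.
With modified divisor 314100: modified quotas Green 2.111, Red 2.834, Teal 0.864.
Rounding up: Green 3, Red 3, Teal 1 (total 7).

Green 3, Red 3, Teal 1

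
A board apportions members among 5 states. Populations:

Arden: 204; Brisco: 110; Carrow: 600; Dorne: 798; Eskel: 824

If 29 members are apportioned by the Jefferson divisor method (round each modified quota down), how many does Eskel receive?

Standard divisor 2536/29 ≈ 87.448; standard quotas: Arden 2.333, Brisco 1.258, Carrow 6.861, Dorne 9.125, Eskel 9.423.
Rounding down gives 2, 1, 6, 9, 9 = 27 seats, so the divisor must be adjusted.
With modified divisor 80: modified quotas Arden 2.550, Brisco 1.375, Carrow 7.500, Dorne 9.975, Eskel 10.300.
Rounding down: Arden 2, Brisco 1, Carrow 7, Dorne 9, Eskel 10 (total 29).
Eskel receives 10.

10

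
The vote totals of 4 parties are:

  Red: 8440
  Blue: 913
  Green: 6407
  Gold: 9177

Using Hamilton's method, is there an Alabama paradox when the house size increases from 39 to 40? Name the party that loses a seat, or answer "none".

Blue

At 39 seats: Red 13, Blue 2, Green 10, Gold 14.
At 40 seats: Red 14, Blue 1, Green 10, Gold 15.
Blue drops from 2 to 1.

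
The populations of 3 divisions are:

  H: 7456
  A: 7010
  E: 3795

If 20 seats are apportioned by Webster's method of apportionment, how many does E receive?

Standard divisor 18261/20 ≈ 913.05; standard quotas: H 8.166, A 7.678, E 4.156.
Rounding to the nearest integer gives H 8, A 8, E 4 — total 20, matching the house size, so no adjustment is needed.
E receives 4.

4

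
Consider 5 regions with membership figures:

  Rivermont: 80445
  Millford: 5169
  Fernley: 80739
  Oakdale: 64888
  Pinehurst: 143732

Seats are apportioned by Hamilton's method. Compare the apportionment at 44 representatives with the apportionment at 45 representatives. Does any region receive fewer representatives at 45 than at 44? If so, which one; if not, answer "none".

Millford

At 44 seats: Rivermont 9, Millford 1, Fernley 9, Oakdale 8, Pinehurst 17.
At 45 seats: Rivermont 10, Millford 0, Fernley 10, Oakdale 8, Pinehurst 17.
Millford drops from 1 to 0.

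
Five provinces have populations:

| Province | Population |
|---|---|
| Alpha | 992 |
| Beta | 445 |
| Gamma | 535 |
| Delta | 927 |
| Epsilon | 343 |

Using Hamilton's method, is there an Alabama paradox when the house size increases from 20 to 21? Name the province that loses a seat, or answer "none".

At 20 seats: Alpha 6, Beta 3, Gamma 3, Delta 6, Epsilon 2.
At 21 seats: Alpha 6, Beta 3, Gamma 4, Delta 6, Epsilon 2.
No province's allocation decreased.

none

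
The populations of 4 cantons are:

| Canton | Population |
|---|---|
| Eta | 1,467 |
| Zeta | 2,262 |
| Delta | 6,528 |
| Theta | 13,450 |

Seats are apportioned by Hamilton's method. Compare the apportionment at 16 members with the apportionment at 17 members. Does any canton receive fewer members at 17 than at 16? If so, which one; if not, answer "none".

At 16 seats: Eta 1, Zeta 2, Delta 4, Theta 9.
At 17 seats: Eta 1, Zeta 1, Delta 5, Theta 10.
Zeta drops from 2 to 1.

Zeta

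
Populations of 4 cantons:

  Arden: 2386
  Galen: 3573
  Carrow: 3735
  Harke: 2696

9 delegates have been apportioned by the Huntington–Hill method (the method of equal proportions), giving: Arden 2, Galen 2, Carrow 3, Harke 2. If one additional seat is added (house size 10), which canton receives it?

Galen

Priority for the next seat is population ÷ (√(s·(s+1))).
Priorities: Arden 974.080, Galen 1458.671, Carrow 1078.202, Harke 1100.637.
Highest priority: Galen.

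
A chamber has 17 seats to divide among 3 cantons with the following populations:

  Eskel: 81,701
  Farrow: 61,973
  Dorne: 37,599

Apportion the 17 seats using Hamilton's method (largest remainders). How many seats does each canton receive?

Standard divisor: 181273 ÷ 17 ≈ 10663.118.
Standard quotas: Eskel 7.6620, Farrow 5.8119, Dorne 3.5261.
Lower quotas: Eskel 7, Farrow 5, Dorne 3 (sum 15, leaving 2 seats).
Remainders in descending order: Farrow 0.8119, Eskel 0.6620, Dorne 0.5261.
Largest remainders: Farrow, Eskel receive the extra seats.

Eskel: 8; Farrow: 6; Dorne: 3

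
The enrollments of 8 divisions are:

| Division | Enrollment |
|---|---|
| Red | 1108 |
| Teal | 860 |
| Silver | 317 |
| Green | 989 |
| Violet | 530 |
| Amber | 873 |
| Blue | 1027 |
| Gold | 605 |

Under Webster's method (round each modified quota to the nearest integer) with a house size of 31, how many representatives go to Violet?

3

Standard divisor 6309/31 ≈ 203.516; standard quotas: Red 5.444, Teal 4.226, Silver 1.558, Green 4.860, Violet 2.604, Amber 4.290, Blue 5.046, Gold 2.973.
Rounding to the nearest integer gives Red 5, Teal 4, Silver 2, Green 5, Violet 3, Amber 4, Blue 5, Gold 3 — total 31, matching the house size, so no adjustment is needed.
Violet receives 3.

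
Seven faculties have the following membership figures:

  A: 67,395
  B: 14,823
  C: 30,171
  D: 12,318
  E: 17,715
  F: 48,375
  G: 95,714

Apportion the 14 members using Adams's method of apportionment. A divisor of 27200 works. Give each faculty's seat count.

With modified divisor 27200: modified quotas A 2.478, B 0.545, C 1.109, D 0.453, E 0.651, F 1.778, G 3.519.
Rounding up: A 3, B 1, C 2, D 1, E 1, F 2, G 4 (total 14).

A: 3, B: 1, C: 2, D: 1, E: 1, F: 2, G: 4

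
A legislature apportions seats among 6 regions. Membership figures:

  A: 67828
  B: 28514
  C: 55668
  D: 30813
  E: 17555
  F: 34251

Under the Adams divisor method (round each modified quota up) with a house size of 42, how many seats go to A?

12

Standard divisor 234629/42 ≈ 5586.405; standard quotas: A 12.142, B 5.104, C 9.965, D 5.516, E 3.142, F 6.131.
Rounding up gives 13, 6, 10, 6, 4, 7 = 46 seats, so the divisor must be adjusted.
With modified divisor 6000: modified quotas A 11.305, B 4.752, C 9.278, D 5.136, E 2.926, F 5.708.
Rounding up: A 12, B 5, C 10, D 6, E 3, F 6 (total 42).
A receives 12.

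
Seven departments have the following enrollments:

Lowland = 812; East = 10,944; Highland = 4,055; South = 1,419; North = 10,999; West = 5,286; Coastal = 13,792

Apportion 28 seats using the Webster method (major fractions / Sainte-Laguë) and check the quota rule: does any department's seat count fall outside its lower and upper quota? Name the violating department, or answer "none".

Standard quotas: Lowland 0.481, East 6.478, Highland 2.400, South 0.840, North 6.510, West 3.129, Coastal 8.163.
Webster allocation: Lowland 0, East 7, Highland 2, South 1, North 7, West 3, Coastal 8.
Every allocation lies between the lower and upper quota.

none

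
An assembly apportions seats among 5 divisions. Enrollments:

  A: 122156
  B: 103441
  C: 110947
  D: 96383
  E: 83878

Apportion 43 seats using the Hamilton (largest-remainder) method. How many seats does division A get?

Standard divisor: 516805 ÷ 43 ≈ 12018.721.
Standard quotas: A 10.1638, B 8.6067, C 9.2312, D 8.0194, E 6.9789.
Lower quotas: A 10, B 8, C 9, D 8, E 6 (sum 41, leaving 2 seats).
Remainders in descending order: E 0.9789, B 0.6067, C 0.2312, A 0.1638, D 0.0194.
The surplus seats go to E, B.
A receives 10.

10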